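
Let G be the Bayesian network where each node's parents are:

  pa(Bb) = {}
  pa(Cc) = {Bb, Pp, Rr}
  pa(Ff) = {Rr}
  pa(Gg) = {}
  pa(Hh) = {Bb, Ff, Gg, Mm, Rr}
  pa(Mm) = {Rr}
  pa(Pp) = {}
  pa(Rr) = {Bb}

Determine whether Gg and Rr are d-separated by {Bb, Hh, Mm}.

No — Gg and Rr are not d-separated given {Bb, Hh, Mm}.

We examine all 5 paths between Gg and Rr:
  1. Gg → Hh ← Ff ← Rr — Hh:collider[open]; Ff:chain[open] ⇒ active
  2. Gg → Hh ← Rr — Hh:collider[open] ⇒ active
  3. Gg → Hh ← Bb → Cc ← Rr — Hh:collider[open]; Bb:fork[blocks]; Cc:collider[blocks] ⇒ blocked
  4. Gg → Hh ← Bb → Rr — Hh:collider[open]; Bb:fork[blocks] ⇒ blocked
  5. Gg → Hh ← Mm ← Rr — Hh:collider[open]; Mm:chain[blocks] ⇒ blocked
At least one path is unblocked, so d-separation fails.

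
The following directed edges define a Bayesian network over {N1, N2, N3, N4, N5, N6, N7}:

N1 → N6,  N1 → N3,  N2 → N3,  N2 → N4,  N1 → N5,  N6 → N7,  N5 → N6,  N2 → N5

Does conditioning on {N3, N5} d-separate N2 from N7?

There are 4 undirected paths between N2 and N7; checking each against the conditioning set {N3, N5}:
Path 1: N2 → N5 ← N1 → N6 → N7
  N5 is a collider and N5 is conditioned on, which opens it; N1 is a fork and N1 is not conditioned on; N6 is a chain and N6 is not conditioned on — no node blocks this path, so it is active.
Path 2: N2 → N5 → N6 → N7
  N5 is a chain here and N5 is conditioned on, so the path is blocked at N5.
Path 3: N2 → N3 ← N1 → N5 → N6 → N7
  N5 is a chain here and N5 is conditioned on, so the path is blocked at N5.
Path 4: N2 → N3 ← N1 → N6 → N7
  N3 is a collider and N3 is conditioned on, which opens it; N1 is a fork and N1 is not conditioned on; N6 is a chain and N6 is not conditioned on — no node blocks this path, so it is active.
At least one path is unblocked, so d-separation fails.

No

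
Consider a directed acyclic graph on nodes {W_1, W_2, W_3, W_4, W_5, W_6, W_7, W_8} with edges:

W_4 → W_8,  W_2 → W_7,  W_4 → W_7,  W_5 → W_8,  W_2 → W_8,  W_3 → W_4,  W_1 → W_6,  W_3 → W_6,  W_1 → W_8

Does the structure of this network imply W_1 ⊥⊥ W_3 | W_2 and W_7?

3 paths connect W_1 and W_3; each must be blocked for d-separation to hold:
Path 1: W_1 → W_6 ← W_3
  W_6 is a collider here and neither W_6 nor any of its descendants is conditioned on, so the collider stays closed — the path is blocked at W_6.
Path 2: W_1 → W_8 ← W_2 → W_7 ← W_4 ← W_3
  W_8 is a collider here and neither W_8 nor any of its descendants is conditioned on, so the collider stays closed — the path is blocked at W_8.
Path 3: W_1 → W_8 ← W_4 ← W_3
  W_8 is a collider here and neither W_8 nor any of its descendants is conditioned on, so the collider stays closed — the path is blocked at W_8.
Every path is blocked, so W_1 and W_3 are d-separated given {W_2, W_7}.

Yes — W_1 and W_3 are d-separated given {W_2, W_7}.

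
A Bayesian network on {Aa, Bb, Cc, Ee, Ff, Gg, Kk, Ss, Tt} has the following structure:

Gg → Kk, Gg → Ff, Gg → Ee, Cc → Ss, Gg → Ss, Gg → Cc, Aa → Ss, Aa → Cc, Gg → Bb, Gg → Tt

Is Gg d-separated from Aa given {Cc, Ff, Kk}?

There are 4 undirected paths between Gg and Aa; checking each against the conditioning set {Cc, Ff, Kk}:
Path 1: Gg → Ss ← Aa
  Ss is a collider here and neither Ss nor any of its descendants is conditioned on, so the collider stays closed — the path is blocked at Ss.
Path 2: Gg → Ss ← Cc ← Aa
  Ss is a collider here and neither Ss nor any of its descendants is conditioned on, so the collider stays closed — the path is blocked at Ss.
Path 3: Gg → Cc → Ss ← Aa
  Cc is a chain here and Cc is conditioned on, so the path is blocked at Cc.
Path 4: Gg → Cc ← Aa
  Cc is a collider and Cc is conditioned on, which opens it — no node blocks this path, so it is active.
Because an active path exists, Gg and Aa are not d-separated.

No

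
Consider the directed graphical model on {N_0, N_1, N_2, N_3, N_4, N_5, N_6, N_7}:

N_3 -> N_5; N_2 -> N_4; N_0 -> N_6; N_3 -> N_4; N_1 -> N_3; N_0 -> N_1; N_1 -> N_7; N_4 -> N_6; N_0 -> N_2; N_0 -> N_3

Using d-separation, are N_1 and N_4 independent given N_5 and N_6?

No

There are 6 undirected paths between N_1 and N_4; checking each against the conditioning set {N_5, N_6}:
Path 1: N_1 → N_3 → N_4
  N_3 is a chain and N_3 is not conditioned on — no node blocks this path, so it is active.
Path 2: N_1 → N_3 ← N_0 → N_2 → N_4
  N_3 is a collider and its descendant N_6 is conditioned on, which opens it; N_0 is a fork and N_0 is not conditioned on; N_2 is a chain and N_2 is not conditioned on — no node blocks this path, so it is active.
Path 3: N_1 → N_3 ← N_0 → N_6 ← N_4
  N_3 is a collider and its descendant N_6 is conditioned on, which opens it; N_0 is a fork and N_0 is not conditioned on; N_6 is a collider and N_6 is conditioned on, which opens it — no node blocks this path, so it is active.
Path 4: N_1 ← N_0 → N_2 → N_4
  N_0 is a fork and N_0 is not conditioned on; N_2 is a chain and N_2 is not conditioned on — no node blocks this path, so it is active.
Path 5: N_1 ← N_0 → N_3 → N_4
  N_0 is a fork and N_0 is not conditioned on; N_3 is a chain and N_3 is not conditioned on — no node blocks this path, so it is active.
Path 6: N_1 ← N_0 → N_6 ← N_4
  N_0 is a fork and N_0 is not conditioned on; N_6 is a collider and N_6 is conditioned on, which opens it — no node blocks this path, so it is active.
Since the path N_1 → N_3 → N_4 is active, N_1 and N_4 are not d-separated given {N_5, N_6}.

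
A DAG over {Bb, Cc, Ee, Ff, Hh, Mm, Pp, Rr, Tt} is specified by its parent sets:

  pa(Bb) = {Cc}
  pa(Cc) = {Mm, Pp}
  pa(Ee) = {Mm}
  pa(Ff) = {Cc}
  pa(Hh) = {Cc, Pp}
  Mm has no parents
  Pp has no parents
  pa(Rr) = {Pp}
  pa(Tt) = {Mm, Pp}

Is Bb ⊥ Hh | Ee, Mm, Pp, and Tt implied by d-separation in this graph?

There are 3 undirected paths between Bb and Hh; checking each against the conditioning set {Ee, Mm, Pp, Tt}:
Path 1: Bb ← Cc ← Mm → Tt ← Pp → Hh
  Mm is a fork here and Mm is conditioned on, so the path is blocked at Mm.
Path 2: Bb ← Cc → Hh
  Cc is a fork and Cc is not conditioned on — no node blocks this path, so it is active.
Path 3: Bb ← Cc ← Pp → Hh
  Pp is a fork here and Pp is conditioned on, so the path is blocked at Pp.
Since the path Bb ← Cc → Hh is active, Bb and Hh are not d-separated given {Ee, Mm, Pp, Tt}.

No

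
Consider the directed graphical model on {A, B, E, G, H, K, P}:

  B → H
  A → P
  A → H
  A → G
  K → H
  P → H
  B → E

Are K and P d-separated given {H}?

No

We examine all 2 paths between K and P:
  1. K → H ← A → P — H:collider[open]; A:fork[open] ⇒ active
  2. K → H ← P — H:collider[open] ⇒ active
Because an active path exists, K and P are not d-separated.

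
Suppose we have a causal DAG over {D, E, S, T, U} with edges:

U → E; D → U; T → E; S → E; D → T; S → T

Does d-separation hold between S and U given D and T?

Yes — S and U are d-separated given {D, T}.

We examine all 4 paths between S and U:
Path 1: S → T ← D → U
  D is a fork here and D is conditioned on, so the path is blocked at D.
Path 2: S → T → E ← U
  T is a chain here and T is conditioned on, so the path is blocked at T.
Path 3: S → E ← T ← D → U
  E is a collider here and neither E nor any of its descendants is conditioned on, so the collider stays closed — the path is blocked at E.
Path 4: S → E ← U
  E is a collider here and neither E nor any of its descendants is conditioned on, so the collider stays closed — the path is blocked at E.
All paths are blocked; S ⊥ U | {D, T} holds.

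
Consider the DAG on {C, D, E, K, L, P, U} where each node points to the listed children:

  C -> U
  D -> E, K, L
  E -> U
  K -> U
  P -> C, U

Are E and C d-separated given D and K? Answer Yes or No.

Yes — E and C are d-separated given {D, K}.

4 paths connect E and C; each must be blocked for d-separation to hold:
Path 1: E ← D → K → U ← P → C
  D is a fork here and D is conditioned on, so the path is blocked at D.
Path 2: E ← D → K → U ← C
  D is a fork here and D is conditioned on, so the path is blocked at D.
Path 3: E → U ← P → C
  U is a collider here and neither U nor any of its descendants is conditioned on, so the collider stays closed — the path is blocked at U.
Path 4: E → U ← C
  U is a collider here and neither U nor any of its descendants is conditioned on, so the collider stays closed — the path is blocked at U.
Every path is blocked, so E and C are d-separated given {D, K}.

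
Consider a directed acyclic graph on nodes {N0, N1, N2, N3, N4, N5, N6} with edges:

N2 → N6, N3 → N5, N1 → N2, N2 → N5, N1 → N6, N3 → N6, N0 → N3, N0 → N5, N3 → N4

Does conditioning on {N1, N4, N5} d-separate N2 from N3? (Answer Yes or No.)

No

Enumerating the 4 paths from N2 to N3 and testing each for blocking by {N1, N4, N5}:
Path 1: N2 → N5 ← N3
  N5 is a collider and N5 is conditioned on, which opens it — no node blocks this path, so it is active.
Path 2: N2 → N5 ← N0 → N3
  N5 is a collider and N5 is conditioned on, which opens it; N0 is a fork and N0 is not conditioned on — no node blocks this path, so it is active.
Path 3: N2 → N6 ← N3
  N6 is a collider here and neither N6 nor any of its descendants is conditioned on, so the collider stays closed — the path is blocked at N6.
Path 4: N2 ← N1 → N6 ← N3
  N1 is a fork here and N1 is conditioned on, so the path is blocked at N1.
Since the path N2 → N5 ← N3 is active, N2 and N3 are not d-separated given {N1, N4, N5}.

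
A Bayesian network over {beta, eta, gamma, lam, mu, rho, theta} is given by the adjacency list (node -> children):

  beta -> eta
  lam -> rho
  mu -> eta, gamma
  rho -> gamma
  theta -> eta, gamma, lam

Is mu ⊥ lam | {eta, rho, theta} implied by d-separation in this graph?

Yes

There are 4 undirected paths between mu and lam; checking each against the conditioning set {eta, rho, theta}:
Path 1: mu → gamma ← rho ← lam
  gamma is a collider here and neither gamma nor any of its descendants is conditioned on, so the collider stays closed — the path is blocked at gamma.
Path 2: mu → gamma ← theta → lam
  gamma is a collider here and neither gamma nor any of its descendants is conditioned on, so the collider stays closed — the path is blocked at gamma.
Path 3: mu → eta ← theta → gamma ← rho ← lam
  theta is a fork here and theta is conditioned on, so the path is blocked at theta.
Path 4: mu → eta ← theta → lam
  theta is a fork here and theta is conditioned on, so the path is blocked at theta.
All paths are blocked; mu ⊥ lam | {eta, rho, theta} holds.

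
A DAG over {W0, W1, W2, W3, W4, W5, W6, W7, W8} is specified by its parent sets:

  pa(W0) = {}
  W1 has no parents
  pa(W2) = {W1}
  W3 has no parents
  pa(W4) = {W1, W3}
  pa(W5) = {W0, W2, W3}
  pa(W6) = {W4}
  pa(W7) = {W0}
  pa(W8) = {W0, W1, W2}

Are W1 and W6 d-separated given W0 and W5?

We examine all 5 paths between W1 and W6:
  1. W1 → W4 → W6 — W4:chain[open] ⇒ active
  2. W1 → W2 → W5 ← W3 → W4 → W6 — W2:chain[open]; W5:collider[open]; W3:fork[open]; W4:chain[open] ⇒ active
  3. W1 → W2 → W8 ← W0 → W5 ← W3 → W4 → W6 — W2:chain[open]; W8:collider[blocks]; W0:fork[blocks]; W5:collider[open]; W3:fork[open]; W4:chain[open] ⇒ blocked
  4. W1 → W8 ← W2 → W5 ← W3 → W4 → W6 — W8:collider[blocks]; W2:fork[open]; W5:collider[open]; W3:fork[open]; W4:chain[open] ⇒ blocked
  5. W1 → W8 ← W0 → W5 ← W3 → W4 → W6 — W8:collider[blocks]; W0:fork[blocks]; W5:collider[open]; W3:fork[open]; W4:chain[open] ⇒ blocked
At least one path is unblocked, so d-separation fails.

No — W1 and W6 are not d-separated given {W0, W5}.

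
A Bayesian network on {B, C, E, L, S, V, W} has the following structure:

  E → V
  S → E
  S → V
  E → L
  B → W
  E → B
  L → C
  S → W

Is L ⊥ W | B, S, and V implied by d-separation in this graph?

Yes — L and W are d-separated given {B, S, V}.

3 paths connect L and W; each must be blocked for d-separation to hold:
Path 1: L ← E ← S → W
  S is a fork here and S is conditioned on, so the path is blocked at S.
Path 2: L ← E → B → W
  B is a chain here and B is conditioned on, so the path is blocked at B.
Path 3: L ← E → V ← S → W
  S is a fork here and S is conditioned on, so the path is blocked at S.
All paths are blocked; L ⊥ W | {B, S, V} holds.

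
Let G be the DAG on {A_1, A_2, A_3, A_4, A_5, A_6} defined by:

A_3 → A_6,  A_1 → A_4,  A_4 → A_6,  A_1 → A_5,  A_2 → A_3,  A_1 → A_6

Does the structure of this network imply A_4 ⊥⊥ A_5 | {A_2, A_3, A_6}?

2 paths connect A_4 and A_5; each must be blocked for d-separation to hold:
Path 1: A_4 ← A_1 → A_5
  A_1 is a fork and A_1 is not conditioned on — no node blocks this path, so it is active.
Path 2: A_4 → A_6 ← A_1 → A_5
  A_6 is a collider and A_6 is conditioned on, which opens it; A_1 is a fork and A_1 is not conditioned on — no node blocks this path, so it is active.
At least one path is unblocked, so d-separation fails.

No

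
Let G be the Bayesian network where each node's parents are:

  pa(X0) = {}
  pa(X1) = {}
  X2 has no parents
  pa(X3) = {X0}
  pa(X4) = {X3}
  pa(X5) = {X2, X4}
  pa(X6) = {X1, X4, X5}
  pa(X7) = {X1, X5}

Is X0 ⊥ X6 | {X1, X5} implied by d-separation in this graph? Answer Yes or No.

No

Enumerating the 3 paths from X0 to X6 and testing each for blocking by {X1, X5}:
Path 1: X0 → X3 → X4 → X5 → X7 ← X1 → X6
  X5 is a chain here and X5 is conditioned on, so the path is blocked at X5.
Path 2: X0 → X3 → X4 → X5 → X6
  X5 is a chain here and X5 is conditioned on, so the path is blocked at X5.
Path 3: X0 → X3 → X4 → X6
  X3 is a chain and X3 is not conditioned on; X4 is a chain and X4 is not conditioned on — no node blocks this path, so it is active.
At least one path is unblocked, so d-separation fails.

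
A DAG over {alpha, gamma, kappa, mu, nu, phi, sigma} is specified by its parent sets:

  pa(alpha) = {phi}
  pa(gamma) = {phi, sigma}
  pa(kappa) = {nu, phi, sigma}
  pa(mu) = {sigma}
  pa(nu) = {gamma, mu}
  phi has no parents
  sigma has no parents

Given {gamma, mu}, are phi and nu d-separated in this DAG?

Yes — phi and nu are d-separated given {gamma, mu}.

We examine all 6 paths between phi and nu:
Path 1: phi → kappa ← nu
  kappa is a collider here and neither kappa nor any of its descendants is conditioned on, so the collider stays closed — the path is blocked at kappa.
Path 2: phi → kappa ← sigma → gamma → nu
  kappa is a collider here and neither kappa nor any of its descendants is conditioned on, so the collider stays closed — the path is blocked at kappa.
Path 3: phi → kappa ← sigma → mu → nu
  kappa is a collider here and neither kappa nor any of its descendants is conditioned on, so the collider stays closed — the path is blocked at kappa.
Path 4: phi → gamma → nu
  gamma is a chain here and gamma is conditioned on, so the path is blocked at gamma.
Path 5: phi → gamma ← sigma → kappa ← nu
  kappa is a collider here and neither kappa nor any of its descendants is conditioned on, so the collider stays closed — the path is blocked at kappa.
Path 6: phi → gamma ← sigma → mu → nu
  mu is a chain here and mu is conditioned on, so the path is blocked at mu.
All paths are blocked; phi ⊥ nu | {gamma, mu} holds.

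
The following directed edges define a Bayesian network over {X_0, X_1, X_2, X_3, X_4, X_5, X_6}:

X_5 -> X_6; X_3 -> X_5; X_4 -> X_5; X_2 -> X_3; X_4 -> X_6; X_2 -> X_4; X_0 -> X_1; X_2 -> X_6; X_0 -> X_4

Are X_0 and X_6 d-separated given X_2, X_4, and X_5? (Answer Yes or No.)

5 paths connect X_0 and X_6; each must be blocked for d-separation to hold:
  1. X_0 → X_4 → X_5 ← X_3 ← X_2 → X_6 — X_4:chain[blocks]; X_5:collider[open]; X_3:chain[open]; X_2:fork[blocks] ⇒ blocked
  2. X_0 → X_4 → X_5 → X_6 — X_4:chain[blocks]; X_5:chain[blocks] ⇒ blocked
  3. X_0 → X_4 ← X_2 → X_3 → X_5 → X_6 — X_4:collider[open]; X_2:fork[blocks]; X_3:chain[open]; X_5:chain[blocks] ⇒ blocked
  4. X_0 → X_4 ← X_2 → X_6 — X_4:collider[open]; X_2:fork[blocks] ⇒ blocked
  5. X_0 → X_4 → X_6 — X_4:chain[blocks] ⇒ blocked
Every path is blocked, so X_0 and X_6 are d-separated given {X_2, X_4, X_5}.

Yes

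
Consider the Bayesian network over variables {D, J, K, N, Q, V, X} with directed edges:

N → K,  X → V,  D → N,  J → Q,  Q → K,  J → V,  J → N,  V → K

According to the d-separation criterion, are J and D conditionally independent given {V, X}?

Yes

There are 3 undirected paths between J and D; checking each against the conditioning set {V, X}:
Path 1: J → Q → K ← N ← D
  K is a collider here and neither K nor any of its descendants is conditioned on, so the collider stays closed — the path is blocked at K.
Path 2: J → V → K ← N ← D
  V is a chain here and V is conditioned on, so the path is blocked at V.
Path 3: J → N ← D
  N is a collider here and neither N nor any of its descendants is conditioned on, so the collider stays closed — the path is blocked at N.
Since every path is blocked, d-separation holds.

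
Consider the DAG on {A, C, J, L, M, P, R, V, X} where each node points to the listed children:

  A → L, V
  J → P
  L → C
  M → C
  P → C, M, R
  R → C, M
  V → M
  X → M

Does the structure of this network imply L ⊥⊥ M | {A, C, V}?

Enumerating the 6 paths from L to M and testing each for blocking by {A, C, V}:
  1. L → C ← R → M — C:collider[open]; R:fork[open] ⇒ active
  2. L → C ← R ← P → M — C:collider[open]; R:chain[open]; P:fork[open] ⇒ active
  3. L → C ← M — C:collider[open] ⇒ active
  4. L → C ← P → R → M — C:collider[open]; P:fork[open]; R:chain[open] ⇒ active
  5. L → C ← P → M — C:collider[open]; P:fork[open] ⇒ active
  6. L ← A → V → M — A:fork[blocks]; V:chain[blocks] ⇒ blocked
At least one path is unblocked, so d-separation fails.

No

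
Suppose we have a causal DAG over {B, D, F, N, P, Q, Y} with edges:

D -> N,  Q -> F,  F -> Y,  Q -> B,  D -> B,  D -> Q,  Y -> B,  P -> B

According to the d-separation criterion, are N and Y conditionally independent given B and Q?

There are 4 undirected paths between N and Y; checking each against the conditioning set {B, Q}:
Path 1: N ← D → B ← Q → F → Y
  Q is a fork here and Q is conditioned on, so the path is blocked at Q.
Path 2: N ← D → B ← Y
  D is a fork and D is not conditioned on; B is a collider and B is conditioned on, which opens it — no node blocks this path, so it is active.
Path 3: N ← D → Q → B ← Y
  Q is a chain here and Q is conditioned on, so the path is blocked at Q.
Path 4: N ← D → Q → F → Y
  Q is a chain here and Q is conditioned on, so the path is blocked at Q.
Because an active path exists, N and Y are not d-separated.

No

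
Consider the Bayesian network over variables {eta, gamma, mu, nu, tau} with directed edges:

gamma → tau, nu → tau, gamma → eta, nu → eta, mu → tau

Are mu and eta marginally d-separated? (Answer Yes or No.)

We examine all 2 paths between mu and eta:
  1. mu → tau ← nu → eta — tau:collider[blocks]; nu:fork[open] ⇒ blocked
  2. mu → tau ← gamma → eta — tau:collider[blocks]; gamma:fork[open] ⇒ blocked
Since every path is blocked, d-separation holds.

Yes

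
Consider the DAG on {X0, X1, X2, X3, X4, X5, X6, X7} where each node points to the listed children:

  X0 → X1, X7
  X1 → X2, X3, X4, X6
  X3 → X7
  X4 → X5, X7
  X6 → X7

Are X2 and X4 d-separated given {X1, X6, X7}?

We examine all 4 paths between X2 and X4:
Path 1: X2 ← X1 ← X0 → X7 ← X4
  X1 is a chain here and X1 is conditioned on, so the path is blocked at X1.
Path 2: X2 ← X1 → X6 → X7 ← X4
  X1 is a fork here and X1 is conditioned on, so the path is blocked at X1.
Path 3: X2 ← X1 → X3 → X7 ← X4
  X1 is a fork here and X1 is conditioned on, so the path is blocked at X1.
Path 4: X2 ← X1 → X4
  X1 is a fork here and X1 is conditioned on, so the path is blocked at X1.
All paths are blocked; X2 ⊥ X4 | {X1, X6, X7} holds.

Yes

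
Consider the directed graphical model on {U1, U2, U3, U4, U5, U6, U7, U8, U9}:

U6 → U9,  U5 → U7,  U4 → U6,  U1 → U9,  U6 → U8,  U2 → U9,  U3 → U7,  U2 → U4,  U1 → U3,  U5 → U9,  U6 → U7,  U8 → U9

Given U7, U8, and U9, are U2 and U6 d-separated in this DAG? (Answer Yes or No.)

Enumerating the 5 paths from U2 to U6 and testing each for blocking by {U7, U8, U9}:
  1. U2 → U4 → U6 — U4:chain[open] ⇒ active
  2. U2 → U9 ← U8 ← U6 — U9:collider[open]; U8:chain[blocks] ⇒ blocked
  3. U2 → U9 ← U5 → U7 ← U6 — U9:collider[open]; U5:fork[open]; U7:collider[open] ⇒ active
  4. U2 → U9 ← U6 — U9:collider[open] ⇒ active
  5. U2 → U9 ← U1 → U3 → U7 ← U6 — U9:collider[open]; U1:fork[open]; U3:chain[open]; U7:collider[open] ⇒ active
Because an active path exists, U2 and U6 are not d-separated.

No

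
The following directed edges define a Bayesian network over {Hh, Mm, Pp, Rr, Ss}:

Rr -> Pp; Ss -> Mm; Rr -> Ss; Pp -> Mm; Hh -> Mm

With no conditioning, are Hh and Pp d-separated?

Yes

2 paths connect Hh and Pp; each must be blocked for d-separation to hold:
Path 1: Hh → Mm ← Ss ← Rr → Pp
  Mm is a collider here and neither Mm nor any of its descendants is conditioned on, so the collider stays closed — the path is blocked at Mm.
Path 2: Hh → Mm ← Pp
  Mm is a collider here and neither Mm nor any of its descendants is conditioned on, so the collider stays closed — the path is blocked at Mm.
Every path is blocked, so Hh and Pp are d-separated given ∅.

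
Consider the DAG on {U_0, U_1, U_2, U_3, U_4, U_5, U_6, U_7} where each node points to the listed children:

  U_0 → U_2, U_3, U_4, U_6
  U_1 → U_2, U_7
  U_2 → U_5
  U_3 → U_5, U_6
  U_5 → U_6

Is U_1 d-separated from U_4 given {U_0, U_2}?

Yes — U_1 and U_4 are d-separated given {U_0, U_2}.

5 paths connect U_1 and U_4; each must be blocked for d-separation to hold:
Path 1: U_1 → U_2 → U_5 ← U_3 → U_6 ← U_0 → U_4
  U_2 is a chain here and U_2 is conditioned on, so the path is blocked at U_2.
Path 2: U_1 → U_2 → U_5 ← U_3 ← U_0 → U_4
  U_2 is a chain here and U_2 is conditioned on, so the path is blocked at U_2.
Path 3: U_1 → U_2 → U_5 → U_6 ← U_3 ← U_0 → U_4
  U_2 is a chain here and U_2 is conditioned on, so the path is blocked at U_2.
Path 4: U_1 → U_2 → U_5 → U_6 ← U_0 → U_4
  U_2 is a chain here and U_2 is conditioned on, so the path is blocked at U_2.
Path 5: U_1 → U_2 ← U_0 → U_4
  U_0 is a fork here and U_0 is conditioned on, so the path is blocked at U_0.
All paths are blocked; U_1 ⊥ U_4 | {U_0, U_2} holds.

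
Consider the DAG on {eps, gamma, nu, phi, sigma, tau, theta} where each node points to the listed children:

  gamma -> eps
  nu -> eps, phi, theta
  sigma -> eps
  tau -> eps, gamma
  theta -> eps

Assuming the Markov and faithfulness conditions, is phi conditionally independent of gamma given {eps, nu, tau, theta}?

4 paths connect phi and gamma; each must be blocked for d-separation to hold:
  1. phi ← nu → theta → eps ← tau → gamma — nu:fork[blocks]; theta:chain[blocks]; eps:collider[open]; tau:fork[blocks] ⇒ blocked
  2. phi ← nu → theta → eps ← gamma — nu:fork[blocks]; theta:chain[blocks]; eps:collider[open] ⇒ blocked
  3. phi ← nu → eps ← tau → gamma — nu:fork[blocks]; eps:collider[open]; tau:fork[blocks] ⇒ blocked
  4. phi ← nu → eps ← gamma — nu:fork[blocks]; eps:collider[open] ⇒ blocked
Every path is blocked, so phi and gamma are d-separated given {eps, nu, tau, theta}.

Yes — phi and gamma are d-separated given {eps, nu, tau, theta}.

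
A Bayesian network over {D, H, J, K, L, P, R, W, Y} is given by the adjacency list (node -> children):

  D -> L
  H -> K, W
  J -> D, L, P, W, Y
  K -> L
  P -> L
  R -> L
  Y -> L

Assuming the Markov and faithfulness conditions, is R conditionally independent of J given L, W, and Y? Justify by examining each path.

No

5 paths connect R and J; each must be blocked for d-separation to hold:
Path 1: R → L ← Y ← J
  Y is a chain here and Y is conditioned on, so the path is blocked at Y.
Path 2: R → L ← J
  L is a collider and L is conditioned on, which opens it — no node blocks this path, so it is active.
Path 3: R → L ← K ← H → W ← J
  L is a collider and L is conditioned on, which opens it; K is a chain and K is not conditioned on; H is a fork and H is not conditioned on; W is a collider and W is conditioned on, which opens it — no node blocks this path, so it is active.
Path 4: R → L ← P ← J
  L is a collider and L is conditioned on, which opens it; P is a chain and P is not conditioned on — no node blocks this path, so it is active.
Path 5: R → L ← D ← J
  L is a collider and L is conditioned on, which opens it; D is a chain and D is not conditioned on — no node blocks this path, so it is active.
At least one path is unblocked, so d-separation fails.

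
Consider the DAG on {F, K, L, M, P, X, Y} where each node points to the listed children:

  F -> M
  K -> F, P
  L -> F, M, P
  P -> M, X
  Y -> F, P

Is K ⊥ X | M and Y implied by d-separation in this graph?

No — K and X are not d-separated given {M, Y}.

Enumerating the 6 paths from K to X and testing each for blocking by {M, Y}:
Path 1: K → P → X
  P is a chain and P is not conditioned on — no node blocks this path, so it is active.
Path 2: K → F ← Y → P → X
  Y is a fork here and Y is conditioned on, so the path is blocked at Y.
Path 3: K → F ← L → P → X
  F is a collider and its descendant M is conditioned on, which opens it; L is a fork and L is not conditioned on; P is a chain and P is not conditioned on — no node blocks this path, so it is active.
Path 4: K → F ← L → M ← P → X
  F is a collider and its descendant M is conditioned on, which opens it; L is a fork and L is not conditioned on; M is a collider and M is conditioned on, which opens it; P is a fork and P is not conditioned on — no node blocks this path, so it is active.
Path 5: K → F → M ← P → X
  F is a chain and F is not conditioned on; M is a collider and M is conditioned on, which opens it; P is a fork and P is not conditioned on — no node blocks this path, so it is active.
Path 6: K → F → M ← L → P → X
  F is a chain and F is not conditioned on; M is a collider and M is conditioned on, which opens it; L is a fork and L is not conditioned on; P is a chain and P is not conditioned on — no node blocks this path, so it is active.
Since the path K → P → X is active, K and X are not d-separated given {M, Y}.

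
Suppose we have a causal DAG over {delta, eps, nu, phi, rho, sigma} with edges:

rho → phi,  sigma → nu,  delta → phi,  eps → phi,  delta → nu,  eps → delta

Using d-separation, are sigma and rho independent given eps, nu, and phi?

There are 2 undirected paths between sigma and rho; checking each against the conditioning set {eps, nu, phi}:
  1. sigma → nu ← delta → phi ← rho — nu:collider[open]; delta:fork[open]; phi:collider[open] ⇒ active
  2. sigma → nu ← delta ← eps → phi ← rho — nu:collider[open]; delta:chain[open]; eps:fork[blocks]; phi:collider[open] ⇒ blocked
At least one path is unblocked, so d-separation fails.

No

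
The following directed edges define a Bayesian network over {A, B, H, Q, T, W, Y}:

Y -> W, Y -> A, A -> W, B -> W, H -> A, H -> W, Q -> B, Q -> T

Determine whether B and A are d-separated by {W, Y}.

3 paths connect B and A; each must be blocked for d-separation to hold:
  1. B → W ← A — W:collider[open] ⇒ active
  2. B → W ← H → A — W:collider[open]; H:fork[open] ⇒ active
  3. B → W ← Y → A — W:collider[open]; Y:fork[blocks] ⇒ blocked
At least one path is unblocked, so d-separation fails.

No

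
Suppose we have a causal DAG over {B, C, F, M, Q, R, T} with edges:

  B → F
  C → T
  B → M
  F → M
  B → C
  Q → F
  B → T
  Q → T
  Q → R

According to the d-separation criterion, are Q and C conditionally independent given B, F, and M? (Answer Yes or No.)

Yes — Q and C are d-separated given {B, F, M}.

6 paths connect Q and C; each must be blocked for d-separation to hold:
Path 1: Q → F ← B → T ← C
  B is a fork here and B is conditioned on, so the path is blocked at B.
Path 2: Q → F ← B → C
  B is a fork here and B is conditioned on, so the path is blocked at B.
Path 3: Q → F → M ← B → T ← C
  F is a chain here and F is conditioned on, so the path is blocked at F.
Path 4: Q → F → M ← B → C
  F is a chain here and F is conditioned on, so the path is blocked at F.
Path 5: Q → T ← B → C
  T is a collider here and neither T nor any of its descendants is conditioned on, so the collider stays closed — the path is blocked at T.
Path 6: Q → T ← C
  T is a collider here and neither T nor any of its descendants is conditioned on, so the collider stays closed — the path is blocked at T.
Every path is blocked, so Q and C are d-separated given {B, F, M}.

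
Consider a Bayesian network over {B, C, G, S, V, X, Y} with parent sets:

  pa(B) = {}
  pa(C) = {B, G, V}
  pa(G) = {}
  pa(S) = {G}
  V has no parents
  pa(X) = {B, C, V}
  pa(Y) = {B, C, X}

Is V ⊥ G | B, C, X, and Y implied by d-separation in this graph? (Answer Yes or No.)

No

Enumerating the 6 paths from V to G and testing each for blocking by {B, C, X, Y}:
Path 1: V → X → Y ← B → C ← G
  X is a chain here and X is conditioned on, so the path is blocked at X.
Path 2: V → X → Y ← C ← G
  X is a chain here and X is conditioned on, so the path is blocked at X.
Path 3: V → X ← B → Y ← C ← G
  B is a fork here and B is conditioned on, so the path is blocked at B.
Path 4: V → X ← B → C ← G
  B is a fork here and B is conditioned on, so the path is blocked at B.
Path 5: V → X ← C ← G
  C is a chain here and C is conditioned on, so the path is blocked at C.
Path 6: V → C ← G
  C is a collider and C is conditioned on, which opens it — no node blocks this path, so it is active.
Since the path V → C ← G is active, V and G are not d-separated given {B, C, X, Y}.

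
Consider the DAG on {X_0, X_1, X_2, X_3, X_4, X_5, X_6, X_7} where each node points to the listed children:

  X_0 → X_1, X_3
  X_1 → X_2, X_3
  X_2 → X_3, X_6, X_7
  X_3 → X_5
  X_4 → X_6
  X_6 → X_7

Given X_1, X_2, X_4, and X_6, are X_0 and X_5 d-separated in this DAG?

No

Enumerating the 3 paths from X_0 to X_5 and testing each for blocking by {X_1, X_2, X_4, X_6}:
  1. X_0 → X_1 → X_2 → X_3 → X_5 — X_1:chain[blocks]; X_2:chain[blocks]; X_3:chain[open] ⇒ blocked
  2. X_0 → X_1 → X_3 → X_5 — X_1:chain[blocks]; X_3:chain[open] ⇒ blocked
  3. X_0 → X_3 → X_5 — X_3:chain[open] ⇒ active
At least one path is unblocked, so d-separation fails.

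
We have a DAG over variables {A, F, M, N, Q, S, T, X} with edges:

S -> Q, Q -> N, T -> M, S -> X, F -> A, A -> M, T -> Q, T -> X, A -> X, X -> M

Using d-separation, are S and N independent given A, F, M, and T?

There are 4 undirected paths between S and N; checking each against the conditioning set {A, F, M, T}:
Path 1: S → Q → N
  Q is a chain and Q is not conditioned on — no node blocks this path, so it is active.
Path 2: S → X → M ← T → Q → N
  T is a fork here and T is conditioned on, so the path is blocked at T.
Path 3: S → X ← A → M ← T → Q → N
  A is a fork here and A is conditioned on, so the path is blocked at A.
Path 4: S → X ← T → Q → N
  T is a fork here and T is conditioned on, so the path is blocked at T.
Since the path S → Q → N is active, S and N are not d-separated given {A, F, M, T}.

No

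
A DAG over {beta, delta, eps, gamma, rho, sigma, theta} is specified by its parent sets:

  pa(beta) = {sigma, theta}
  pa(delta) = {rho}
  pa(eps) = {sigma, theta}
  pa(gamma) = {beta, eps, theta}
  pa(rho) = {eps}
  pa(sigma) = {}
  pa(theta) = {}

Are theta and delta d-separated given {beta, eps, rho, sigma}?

Enumerating the 5 paths from theta to delta and testing each for blocking by {beta, eps, rho, sigma}:
  1. theta → gamma ← beta ← sigma → eps → rho → delta — gamma:collider[blocks]; beta:chain[blocks]; sigma:fork[blocks]; eps:chain[blocks]; rho:chain[blocks] ⇒ blocked
  2. theta → gamma ← eps → rho → delta — gamma:collider[blocks]; eps:fork[blocks]; rho:chain[blocks] ⇒ blocked
  3. theta → beta ← sigma → eps → rho → delta — beta:collider[open]; sigma:fork[blocks]; eps:chain[blocks]; rho:chain[blocks] ⇒ blocked
  4. theta → beta → gamma ← eps → rho → delta — beta:chain[blocks]; gamma:collider[blocks]; eps:fork[blocks]; rho:chain[blocks] ⇒ blocked
  5. theta → eps → rho → delta — eps:chain[blocks]; rho:chain[blocks] ⇒ blocked
Every path is blocked, so theta and delta are d-separated given {beta, eps, rho, sigma}.

Yes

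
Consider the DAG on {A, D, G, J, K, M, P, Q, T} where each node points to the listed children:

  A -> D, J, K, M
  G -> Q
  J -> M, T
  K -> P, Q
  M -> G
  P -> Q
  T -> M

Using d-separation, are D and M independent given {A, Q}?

Yes

5 paths connect D and M; each must be blocked for d-separation to hold:
Path 1: D ← A → K → Q ← G ← M
  A is a fork here and A is conditioned on, so the path is blocked at A.
Path 2: D ← A → K → P → Q ← G ← M
  A is a fork here and A is conditioned on, so the path is blocked at A.
Path 3: D ← A → M
  A is a fork here and A is conditioned on, so the path is blocked at A.
Path 4: D ← A → J → T → M
  A is a fork here and A is conditioned on, so the path is blocked at A.
Path 5: D ← A → J → M
  A is a fork here and A is conditioned on, so the path is blocked at A.
Since every path is blocked, d-separation holds.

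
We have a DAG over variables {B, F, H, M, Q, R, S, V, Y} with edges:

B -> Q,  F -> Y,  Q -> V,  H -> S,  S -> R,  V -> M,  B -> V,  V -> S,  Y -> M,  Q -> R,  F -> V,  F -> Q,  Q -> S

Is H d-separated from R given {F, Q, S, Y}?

Yes

6 paths connect H and R; each must be blocked for d-separation to hold:
Path 1: H → S ← V ← B → Q → R
  Q is a chain here and Q is conditioned on, so the path is blocked at Q.
Path 2: H → S ← V ← F → Q → R
  F is a fork here and F is conditioned on, so the path is blocked at F.
Path 3: H → S ← V ← Q → R
  Q is a fork here and Q is conditioned on, so the path is blocked at Q.
Path 4: H → S ← V → M ← Y ← F → Q → R
  M is a collider here and neither M nor any of its descendants is conditioned on, so the collider stays closed — the path is blocked at M.
Path 5: H → S ← Q → R
  Q is a fork here and Q is conditioned on, so the path is blocked at Q.
Path 6: H → S → R
  S is a chain here and S is conditioned on, so the path is blocked at S.
Every path is blocked, so H and R are d-separated given {F, Q, S, Y}.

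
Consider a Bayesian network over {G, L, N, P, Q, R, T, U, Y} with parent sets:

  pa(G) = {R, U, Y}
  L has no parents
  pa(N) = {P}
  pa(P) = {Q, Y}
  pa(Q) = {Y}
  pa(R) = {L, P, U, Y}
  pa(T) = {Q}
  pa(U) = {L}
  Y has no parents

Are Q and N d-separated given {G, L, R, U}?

No

There are 6 undirected paths between Q and N; checking each against the conditioning set {G, L, R, U}:
Path 1: Q ← Y → R ← P → N
  Y is a fork and Y is not conditioned on; R is a collider and R is conditioned on, which opens it; P is a fork and P is not conditioned on — no node blocks this path, so it is active.
Path 2: Q ← Y → G ← R ← P → N
  R is a chain here and R is conditioned on, so the path is blocked at R.
Path 3: Q ← Y → G ← U → R ← P → N
  U is a fork here and U is conditioned on, so the path is blocked at U.
Path 4: Q ← Y → G ← U ← L → R ← P → N
  U is a chain here and U is conditioned on, so the path is blocked at U.
Path 5: Q ← Y → P → N
  Y is a fork and Y is not conditioned on; P is a chain and P is not conditioned on — no node blocks this path, so it is active.
Path 6: Q → P → N
  P is a chain and P is not conditioned on — no node blocks this path, so it is active.
Because an active path exists, Q and N are not d-separated.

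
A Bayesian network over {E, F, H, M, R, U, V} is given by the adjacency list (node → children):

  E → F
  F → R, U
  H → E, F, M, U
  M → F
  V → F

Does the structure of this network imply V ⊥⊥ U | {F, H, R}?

4 paths connect V and U; each must be blocked for d-separation to hold:
  1. V → F ← E ← H → U — F:collider[open]; E:chain[open]; H:fork[blocks] ⇒ blocked
  2. V → F ← M ← H → U — F:collider[open]; M:chain[open]; H:fork[blocks] ⇒ blocked
  3. V → F → U — F:chain[blocks] ⇒ blocked
  4. V → F ← H → U — F:collider[open]; H:fork[blocks] ⇒ blocked
Every path is blocked, so V and U are d-separated given {F, H, R}.

Yes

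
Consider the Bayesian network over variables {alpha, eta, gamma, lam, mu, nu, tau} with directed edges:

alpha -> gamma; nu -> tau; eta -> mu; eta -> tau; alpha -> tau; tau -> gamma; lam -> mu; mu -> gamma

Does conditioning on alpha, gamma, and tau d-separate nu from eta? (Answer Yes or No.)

No — nu and eta are not d-separated given {alpha, gamma, tau}.

3 paths connect nu and eta; each must be blocked for d-separation to hold:
Path 1: nu → tau → gamma ← mu ← eta
  tau is a chain here and tau is conditioned on, so the path is blocked at tau.
Path 2: nu → tau ← alpha → gamma ← mu ← eta
  alpha is a fork here and alpha is conditioned on, so the path is blocked at alpha.
Path 3: nu → tau ← eta
  tau is a collider and tau is conditioned on, which opens it — no node blocks this path, so it is active.
Because an active path exists, nu and eta are not d-separated.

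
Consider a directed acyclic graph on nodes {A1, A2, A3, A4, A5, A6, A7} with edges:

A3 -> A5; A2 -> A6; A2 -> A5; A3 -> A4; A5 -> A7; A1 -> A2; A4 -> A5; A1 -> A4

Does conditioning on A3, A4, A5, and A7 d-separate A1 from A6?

There are 3 undirected paths between A1 and A6; checking each against the conditioning set {A3, A4, A5, A7}:
  1. A1 → A4 ← A3 → A5 ← A2 → A6 — A4:collider[open]; A3:fork[blocks]; A5:collider[open]; A2:fork[open] ⇒ blocked
  2. A1 → A4 → A5 ← A2 → A6 — A4:chain[blocks]; A5:collider[open]; A2:fork[open] ⇒ blocked
  3. A1 → A2 → A6 — A2:chain[open] ⇒ active
At least one path is unblocked, so d-separation fails.

No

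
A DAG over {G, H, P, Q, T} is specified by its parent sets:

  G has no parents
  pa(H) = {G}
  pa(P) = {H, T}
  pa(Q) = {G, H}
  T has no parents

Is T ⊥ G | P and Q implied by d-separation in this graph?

No

Enumerating the 2 paths from T to G and testing each for blocking by {P, Q}:
Path 1: T → P ← H ← G
  P is a collider and P is conditioned on, which opens it; H is a chain and H is not conditioned on — no node blocks this path, so it is active.
Path 2: T → P ← H → Q ← G
  P is a collider and P is conditioned on, which opens it; H is a fork and H is not conditioned on; Q is a collider and Q is conditioned on, which opens it — no node blocks this path, so it is active.
Since the path T → P ← H ← G is active, T and G are not d-separated given {P, Q}.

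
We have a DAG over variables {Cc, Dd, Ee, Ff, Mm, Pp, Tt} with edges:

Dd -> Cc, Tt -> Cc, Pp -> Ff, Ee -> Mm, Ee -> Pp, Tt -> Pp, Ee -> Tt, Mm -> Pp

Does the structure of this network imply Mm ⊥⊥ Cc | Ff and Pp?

No

We examine all 4 paths between Mm and Cc:
Path 1: Mm → Pp ← Ee → Tt → Cc
  Pp is a collider and Pp is conditioned on, which opens it; Ee is a fork and Ee is not conditioned on; Tt is a chain and Tt is not conditioned on — no node blocks this path, so it is active.
Path 2: Mm → Pp ← Tt → Cc
  Pp is a collider and Pp is conditioned on, which opens it; Tt is a fork and Tt is not conditioned on — no node blocks this path, so it is active.
Path 3: Mm ← Ee → Pp ← Tt → Cc
  Ee is a fork and Ee is not conditioned on; Pp is a collider and Pp is conditioned on, which opens it; Tt is a fork and Tt is not conditioned on — no node blocks this path, so it is active.
Path 4: Mm ← Ee → Tt → Cc
  Ee is a fork and Ee is not conditioned on; Tt is a chain and Tt is not conditioned on — no node blocks this path, so it is active.
Because an active path exists, Mm and Cc are not d-separated.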